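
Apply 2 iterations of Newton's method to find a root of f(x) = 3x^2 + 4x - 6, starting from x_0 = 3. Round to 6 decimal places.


Newton's method: x_(n+1) = x_n - f(x_n)/f'(x_n)
f(x) = 3x^2 + 4x - 6
f'(x) = 6x + 4

Iteration 1:
  f(3.000000) = 33.000000
  f'(3.000000) = 22.000000
  x_1 = 3.000000 - (33.000000)/(22.000000) = 1.500000

Iteration 2:
  f(1.500000) = 6.750000
  f'(1.500000) = 13.000000
  x_2 = 1.500000 - (6.750000)/(13.000000) = 0.980769

x_2 = 0.980769


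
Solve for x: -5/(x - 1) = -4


Multiply both sides by (x - 1): -5 = -4(x - 1)
Distribute: -5 = -4x + 4
-4x = -5 - 4 = -9
x = 9/4

x = 9/4


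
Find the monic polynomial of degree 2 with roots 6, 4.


A monic polynomial with roots 6, 4 is:
p(x) = (x - 6)(x - 4)
After multiplying by (x - 6): x - 6
After multiplying by (x - 4): x^2 - 10x + 24

x^2 - 10x + 24


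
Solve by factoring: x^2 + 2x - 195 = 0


We need two numbers that multiply to -195 and add to 2.
Those numbers are -13 and 15 (since (-13) * 15 = -195 and (-13) + 15 = 2).
So x^2 + 2x - 195 = (x - 13)(x + 15) = 0
Setting each factor to zero: x = 13 or x = -15

x = -15, x = 13


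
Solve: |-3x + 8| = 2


An absolute value equation |expr| = 2 gives two cases:
Case 1: -3x + 8 = 2
  -3x = -6, so x = 2
Case 2: -3x + 8 = -2
  -3x = -10, so x = 10/3

x = 2, x = 10/3


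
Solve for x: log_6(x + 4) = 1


Convert to exponential form: x + 4 = 6^1 = 6
x = 6 - 4 = 2
Check: log_6(2 + 4) = log_6(6) = log_6(6) = 1 ✓

x = 2


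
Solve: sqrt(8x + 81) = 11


Square both sides: 8x + 81 = 11^2 = 121
8x = 121 - 81 = 40
x = 5
Check: sqrt(8*5 + 81) = sqrt(121) = 11 ✓

x = 5


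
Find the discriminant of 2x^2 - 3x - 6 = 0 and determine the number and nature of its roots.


For ax^2 + bx + c = 0, discriminant D = b^2 - 4ac
Here a = 2, b = -3, c = -6
D = (-3)^2 - 4(2)(-6) = 9 + 48 = 57

D = 57 > 0 but not a perfect square
The equation has 2 distinct real irrational roots.

Discriminant = 57, 2 distinct real irrational roots


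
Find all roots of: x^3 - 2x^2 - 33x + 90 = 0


Let p(x) = x^3 - 2x^2 - 33x + 90. By the rational root theorem (leading coefficient 1), any rational root is an integer divisor of 90: try ±1, ±2, ... in turn.
Test x = 1: value = 56 ≠ 0.
Test x = -1: value = 120 ≠ 0.
Test x = 2: value = 24 ≠ 0.
Test x = -2: value = 140 ≠ 0.
Test x = 3: value = 0 ✓, so (x - 3) is a factor.
Synthetic division by (x - 3): bring down 1; 1(3) - 2 = 1; 1(3) - 33 = -30; (-30)(3) + 90 = 0 → quotient x^2 + x - 30, remainder 0.
Solve the quadratic x^2 + x - 30 = 0: discriminant = 1^2 - 4(1)(-30) = 1 + 120 = 121.
sqrt(121) = 11, so x = (-1 ± 11)/2: x = 5 or x = -6.
Collecting all roots found:

x = -6, x = 3, x = 5


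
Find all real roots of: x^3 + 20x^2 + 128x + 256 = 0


Let p(x) = x^3 + 20x^2 + 128x + 256. By the rational root theorem (leading coefficient 1), any rational root is an integer divisor of 256: try ±1, ±2, ... in turn.
Test x = 1: value = 405 ≠ 0.
Test x = -1: value = 147 ≠ 0.
Test x = 2: value = 600 ≠ 0.
Test x = -2: value = 72 ≠ 0.
Test x = 4: value = 1152 ≠ 0.
Test x = -4: value = 0 ✓, so (x + 4) is a factor.
Synthetic division by (x + 4): bring down 1; 1(-4) + 20 = 16; 16(-4) + 128 = 64; 64(-4) + 256 = 0 → quotient x^2 + 16x + 64, remainder 0.
Solve the quadratic x^2 + 16x + 64 = 0: discriminant = 16^2 - 4(1)(64) = 256 - 256 = 0.
Discriminant = 0, so a double root: x = -16/2 = -8.

x = -8 (multiplicity 2), x = -4


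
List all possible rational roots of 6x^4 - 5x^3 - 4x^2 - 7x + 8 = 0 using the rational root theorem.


Rational root theorem: possible roots are ±p/q where:
  p divides the constant term (8): p ∈ {1, 2, 4, 8}
  q divides the leading coefficient (6): q ∈ {1, 2, 3, 6}

All possible rational roots: -8, -4, -8/3, -2, -4/3, -1, -2/3, -1/2, -1/3, -1/6, 1/6, 1/3, 1/2, 2/3, 1, 4/3, 2, 8/3, 4, 8

-8, -4, -8/3, -2, -4/3, -1, -2/3, -1/2, -1/3, -1/6, 1/6, 1/3, 1/2, 2/3, 1, 4/3, 2, 8/3, 4, 8


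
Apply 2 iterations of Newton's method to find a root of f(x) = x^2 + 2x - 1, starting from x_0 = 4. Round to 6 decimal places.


Newton's method: x_(n+1) = x_n - f(x_n)/f'(x_n)
f(x) = x^2 + 2x - 1
f'(x) = 2x + 2

Iteration 1:
  f(4.000000) = 23.000000
  f'(4.000000) = 10.000000
  x_1 = 4.000000 - (23.000000)/(10.000000) = 1.700000

Iteration 2:
  f(1.700000) = 5.290000
  f'(1.700000) = 5.400000
  x_2 = 1.700000 - (5.290000)/(5.400000) = 0.720370

x_2 = 0.720370


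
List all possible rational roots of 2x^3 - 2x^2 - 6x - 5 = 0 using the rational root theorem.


Rational root theorem: possible roots are ±p/q where:
  p divides the constant term (-5): p ∈ {1, 5}
  q divides the leading coefficient (2): q ∈ {1, 2}

All possible rational roots: -5, -5/2, -1, -1/2, 1/2, 1, 5/2, 5

-5, -5/2, -1, -1/2, 1/2, 1, 5/2, 5


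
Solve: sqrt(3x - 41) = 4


Square both sides: 3x - 41 = 4^2 = 16
3x = 16 + 41 = 57
x = 19
Check: sqrt(3*19 - 41) = sqrt(16) = 4 ✓

x = 19


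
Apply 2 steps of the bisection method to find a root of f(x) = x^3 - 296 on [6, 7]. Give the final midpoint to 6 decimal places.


f(x) = x^3 - 296
f(6) = -80 < 0
f(7) = 47 > 0

Step 1: midpoint = (6.000000 + 7.000000)/2 = 6.500000
  f(6.500000) = -21.375000
  f(mid) < 0, so root is in [6.500000, 7.000000]

Step 2: midpoint = (6.500000 + 7.000000)/2 = 6.750000
  f(6.750000) = 11.546875
  f(mid) > 0, so root is in [6.500000, 6.750000]

midpoint = 6.750000


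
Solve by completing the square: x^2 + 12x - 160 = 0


Start: x^2 + 12x - 160 = 0
Move constant: x^2 + 12x = 160
Half of 12 is 6, squared is 36
Add 36 to both sides: x^2 + 12x + 36 = 196
(x + 6)^2 = 196
x + 6 = ±14
x = -6 + 14 = 8 or x = -6 - 14 = -20

x = -20, x = 8


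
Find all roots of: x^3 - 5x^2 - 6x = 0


The constant term is 0, so x = 0 is a root. Factor out x:
  x^2 - 5x - 6 = 0
Solve the quadratic x^2 - 5x - 6 = 0: discriminant = (-5)^2 - 4(1)(-6) = 25 + 24 = 49.
sqrt(49) = 7, so x = (5 ± 7)/2: x = 6 or x = -1.
Collecting all roots found:

x = -1, x = 0, x = 6


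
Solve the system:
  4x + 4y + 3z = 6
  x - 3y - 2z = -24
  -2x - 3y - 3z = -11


Using Cramer's rule. Expand each determinant along the first row.
D  = 4*[(-3)*(-3) - (-2)*(-3)] - 4*[1*(-3) - (-2)*(-2)] + 3*[1*(-3) - (-3)*(-2)]
  = 4*(3) - 4*(-7) + 3*(-9) = 13
Dx = 6*[(-3)*(-3) - (-2)*(-3)] - 4*[(-24)*(-3) - (-2)*(-11)] + 3*[(-24)*(-3) - (-3)*(-11)]
  = 6*(3) - 4*(50) + 3*(39) = -65
Dy = 4*[(-24)*(-3) - (-2)*(-11)] - 6*[1*(-3) - (-2)*(-2)] + 3*[1*(-11) - (-24)*(-2)]
  = 4*(50) - 6*(-7) + 3*(-59) = 65
Dz = 4*[(-3)*(-11) - (-24)*(-3)] - 4*[1*(-11) - (-24)*(-2)] + 6*[1*(-3) - (-3)*(-2)]
  = 4*(-39) - 4*(-59) + 6*(-9) = 26
x = Dx/D = -65/13 = -5, y = Dy/D = 65/13 = 5, z = Dz/D = 26/13 = 2
Check eq1: (4)(-5) + (4)(5) + (3)(2) = 6 = 6 ✓
Check eq2: (1)(-5) + (-3)(5) + (-2)(2) = -24 = -24 ✓
Check eq3: (-2)(-5) + (-3)(5) + (-3)(2) = -11 = -11 ✓

x = -5, y = 5, z = 2


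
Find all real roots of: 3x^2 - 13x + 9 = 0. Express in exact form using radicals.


Using the quadratic formula: x = (-b ± sqrt(b^2 - 4ac)) / (2a)
Here a = 3, b = -13, c = 9
Discriminant = b^2 - 4ac = (-13)^2 - 4(3)(9) = 169 - 108 = 61
Since discriminant = 61 > 0, there are two real roots.
x = (13 ± sqrt(61)) / 6
Numerically: x ≈ 3.4684 or x ≈ 0.8650

x = (13 + sqrt(61)) / 6 or x = (13 - sqrt(61)) / 6


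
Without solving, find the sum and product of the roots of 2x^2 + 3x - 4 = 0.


By Vieta's formulas for ax^2 + bx + c = 0:
  Sum of roots = -b/a
  Product of roots = c/a

Here a = 2, b = 3, c = -4
Sum = -(3)/2 = -3/2
Product = -4/2 = -2

Sum = -3/2, Product = -2


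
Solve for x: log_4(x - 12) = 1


Convert to exponential form: x - 12 = 4^1 = 4
x = 4 + 12 = 16
Check: log_4(16 - 12) = log_4(4) = log_4(4) = 1 ✓

x = 16


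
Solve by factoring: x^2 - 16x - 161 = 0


We need two numbers that multiply to -161 and add to -16.
Those numbers are -23 and 7 (since (-23) * 7 = -161 and (-23) + 7 = -16).
So x^2 - 16x - 161 = (x - 23)(x + 7) = 0
Setting each factor to zero: x = 23 or x = -7

x = -7, x = 23


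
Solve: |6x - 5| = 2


An absolute value equation |expr| = 2 gives two cases:
Case 1: 6x - 5 = 2
  6x = 7, so x = 7/6
Case 2: 6x - 5 = -2
  6x = 3, so x = 1/2

x = 1/2, x = 7/6


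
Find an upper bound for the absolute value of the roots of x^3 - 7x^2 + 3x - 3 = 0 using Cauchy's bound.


Cauchy's bound: all roots r satisfy |r| <= 1 + max(|a_i/a_n|) for i = 0,...,n-1
where a_n is the leading coefficient.

Coefficients: [1, -7, 3, -3]
Leading coefficient a_n = 1
Ratios |a_i/a_n|: 7, 3, 3
Maximum ratio: 7
Cauchy's bound: |r| <= 1 + 7 = 8

Upper bound = 8


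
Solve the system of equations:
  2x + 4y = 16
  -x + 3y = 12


Using Cramer's rule:
Determinant D = (2)(3) - (-1)(4) = 6 + 4 = 10
Dx = (16)(3) - (12)(4) = 48 - 48 = 0
Dy = (2)(12) - (-1)(16) = 24 + 16 = 40
x = Dx/D = 0/10 = 0
y = Dy/D = 40/10 = 4

x = 0, y = 4


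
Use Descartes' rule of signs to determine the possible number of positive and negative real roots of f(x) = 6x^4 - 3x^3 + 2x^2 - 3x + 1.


Descartes' rule of signs:

For positive roots, count sign changes in f(x) = 6x^4 - 3x^3 + 2x^2 - 3x + 1:
Signs of coefficients: +, -, +, -, +
Number of sign changes: 4
Possible positive real roots: 4, 2, 0

For negative roots, examine f(-x) = 6x^4 + 3x^3 + 2x^2 + 3x + 1:
Signs of coefficients: +, +, +, +, +
Number of sign changes: 0
Possible negative real roots: 0

Positive roots: 4 or 2 or 0; Negative roots: 0


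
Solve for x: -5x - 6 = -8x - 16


Starting with: -5x - 6 = -8x - 16
Move all x terms to left: (-5 + 8)x = -16 + 6
Simplify: 3x = -10
Divide both sides by 3: x = -10/3

x = -10/3


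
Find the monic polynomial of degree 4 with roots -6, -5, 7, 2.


A monic polynomial with roots -6, -5, 7, 2 is:
p(x) = (x + 6)(x + 5)(x - 7)(x - 2)
After multiplying by (x + 6): x + 6
After multiplying by (x + 5): x^2 + 11x + 30
After multiplying by (x - 7): x^3 + 4x^2 - 47x - 210
After multiplying by (x - 2): x^4 + 2x^3 - 55x^2 - 116x + 420

x^4 + 2x^3 - 55x^2 - 116x + 420


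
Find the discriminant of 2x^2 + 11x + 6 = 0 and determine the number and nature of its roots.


For ax^2 + bx + c = 0, discriminant D = b^2 - 4ac
Here a = 2, b = 11, c = 6
D = (11)^2 - 4(2)(6) = 121 - 48 = 73

D = 73 > 0 but not a perfect square
The equation has 2 distinct real irrational roots.

Discriminant = 73, 2 distinct real irrational roots


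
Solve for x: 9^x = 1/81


Express both sides with the same base.
1/81 = 9^(-2)
Since the bases match: x = -2

x = -2


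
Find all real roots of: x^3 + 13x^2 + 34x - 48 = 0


Let p(x) = x^3 + 13x^2 + 34x - 48. By the rational root theorem (leading coefficient 1), any rational root is an integer divisor of 48: try ±1, ±2, ... in turn.
Test x = 1: value = 0 ✓, so (x - 1) is a factor.
Synthetic division by (x - 1): bring down 1; 1(1) + 13 = 14; 14(1) + 34 = 48; 48(1) - 48 = 0 → quotient x^2 + 14x + 48, remainder 0.
Solve the quadratic x^2 + 14x + 48 = 0: discriminant = 14^2 - 4(1)(48) = 196 - 192 = 4.
sqrt(4) = 2, so x = (-14 ± 2)/2: x = -6 or x = -8.

x = -8, x = -6, x = 1


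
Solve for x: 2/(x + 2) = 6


Multiply both sides by (x + 2): 2 = 6(x + 2)
Distribute: 2 = 6x + 12
6x = 2 - 12 = -10
x = -5/3

x = -5/3


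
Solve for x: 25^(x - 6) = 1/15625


Express both sides with the same base.
1/15625 = 25^(-3)
Since the bases match, equate exponents: x - 6 = -3
So x = -3 - (-6) = 3

x = 3


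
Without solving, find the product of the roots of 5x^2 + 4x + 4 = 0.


By Vieta's formulas for ax^2 + bx + c = 0:
  Sum of roots = -b/a
  Product of roots = c/a

Here a = 5, b = 4, c = 4
Sum = -(4)/5 = -4/5
Product = 4/5 = 4/5

Product = 4/5


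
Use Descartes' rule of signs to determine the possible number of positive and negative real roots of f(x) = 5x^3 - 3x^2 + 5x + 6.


Descartes' rule of signs:

For positive roots, count sign changes in f(x) = 5x^3 - 3x^2 + 5x + 6:
Signs of coefficients: +, -, +, +
Number of sign changes: 2
Possible positive real roots: 2, 0

For negative roots, examine f(-x) = -5x^3 - 3x^2 - 5x + 6:
Signs of coefficients: -, -, -, +
Number of sign changes: 1
Possible negative real roots: 1

Positive roots: 2 or 0; Negative roots: 1


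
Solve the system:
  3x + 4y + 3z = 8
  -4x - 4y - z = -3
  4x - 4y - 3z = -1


Using Cramer's rule. Expand each determinant along the first row.
D  = 3*[(-4)*(-3) - (-1)*(-4)] - 4*[(-4)*(-3) - (-1)*4] + 3*[(-4)*(-4) - (-4)*4]
  = 3*(8) - 4*(16) + 3*(32) = 56
Dx = 8*[(-4)*(-3) - (-1)*(-4)] - 4*[(-3)*(-3) - (-1)*(-1)] + 3*[(-3)*(-4) - (-4)*(-1)]
  = 8*(8) - 4*(8) + 3*(8) = 56
Dy = 3*[(-3)*(-3) - (-1)*(-1)] - 8*[(-4)*(-3) - (-1)*4] + 3*[(-4)*(-1) - (-3)*4]
  = 3*(8) - 8*(16) + 3*(16) = -56
Dz = 3*[(-4)*(-1) - (-3)*(-4)] - 4*[(-4)*(-1) - (-3)*4] + 8*[(-4)*(-4) - (-4)*4]
  = 3*(-8) - 4*(16) + 8*(32) = 168
x = Dx/D = 56/56 = 1, y = Dy/D = -56/56 = -1, z = Dz/D = 168/56 = 3
Check eq1: (3)(1) + (4)(-1) + (3)(3) = 8 = 8 ✓
Check eq2: (-4)(1) + (-4)(-1) + (-1)(3) = -3 = -3 ✓
Check eq3: (4)(1) + (-4)(-1) + (-3)(3) = -1 = -1 ✓

x = 1, y = -1, z = 3


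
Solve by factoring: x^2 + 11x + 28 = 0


We need two numbers that multiply to 28 and add to 11.
Those numbers are 4 and 7 (since 4 * 7 = 28 and 4 + 7 = 11).
So x^2 + 11x + 28 = (x + 4)(x + 7) = 0
Setting each factor to zero: x = -4 or x = -7

x = -7, x = -4


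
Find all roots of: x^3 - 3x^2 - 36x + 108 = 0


Let p(x) = x^3 - 3x^2 - 36x + 108. By the rational root theorem (leading coefficient 1), any rational root is an integer divisor of 108: try ±1, ±2, ... in turn.
Test x = 1: value = 70 ≠ 0.
Test x = -1: value = 140 ≠ 0.
Test x = 2: value = 32 ≠ 0.
Test x = -2: value = 160 ≠ 0.
Test x = 3: value = 0 ✓, so (x - 3) is a factor.
Synthetic division by (x - 3): bring down 1; 1(3) - 3 = 0; 0(3) - 36 = -36; (-36)(3) + 108 = 0 → quotient x^2 - 36, remainder 0.
Solve the quadratic x^2 - 36 = 0: discriminant = 0^2 - 4(1)(-36) = 0 + 144 = 144.
sqrt(144) = 12, so x = (0 ± 12)/2: x = 6 or x = -6.
Collecting all roots found:

x = -6, x = 3, x = 6


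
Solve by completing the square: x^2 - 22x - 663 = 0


Start: x^2 - 22x - 663 = 0
Move constant: x^2 - 22x = 663
Half of -22 is -11, squared is 121
Add 121 to both sides: x^2 - 22x + 121 = 784
(x - 11)^2 = 784
x - 11 = ±28
x = 11 + 28 = 39 or x = 11 - 28 = -17

x = -17, x = 39


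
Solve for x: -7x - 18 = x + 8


Starting with: -7x - 18 = x + 8
Move all x terms to left: (-7 - 1)x = 8 + 18
Simplify: -8x = 26
Divide both sides by -8: x = -13/4

x = -13/4


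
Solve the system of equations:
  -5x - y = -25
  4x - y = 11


Using Cramer's rule:
Determinant D = (-5)(-1) - (4)(-1) = 5 + 4 = 9
Dx = (-25)(-1) - (11)(-1) = 25 + 11 = 36
Dy = (-5)(11) - (4)(-25) = -55 + 100 = 45
x = Dx/D = 36/9 = 4
y = Dy/D = 45/9 = 5

x = 4, y = 5


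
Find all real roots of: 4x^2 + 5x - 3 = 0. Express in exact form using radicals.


Using the quadratic formula: x = (-b ± sqrt(b^2 - 4ac)) / (2a)
Here a = 4, b = 5, c = -3
Discriminant = b^2 - 4ac = 5^2 - 4(4)(-3) = 25 + 48 = 73
Since discriminant = 73 > 0, there are two real roots.
x = (-5 ± sqrt(73)) / 8
Numerically: x ≈ 0.4430 or x ≈ -1.6930

x = (-5 + sqrt(73)) / 8 or x = (-5 - sqrt(73)) / 8


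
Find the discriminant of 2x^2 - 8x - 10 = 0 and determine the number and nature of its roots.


For ax^2 + bx + c = 0, discriminant D = b^2 - 4ac
Here a = 2, b = -8, c = -10
D = (-8)^2 - 4(2)(-10) = 64 + 80 = 144

D = 144 > 0 and is a perfect square (sqrt = 12)
The equation has 2 distinct real rational roots.

Discriminant = 144, 2 distinct real rational roots


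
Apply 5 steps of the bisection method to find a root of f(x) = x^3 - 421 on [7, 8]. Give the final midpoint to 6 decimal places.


f(x) = x^3 - 421
f(7) = -78 < 0
f(8) = 91 > 0

Step 1: midpoint = (7.000000 + 8.000000)/2 = 7.500000
  f(7.500000) = 0.875000
  f(mid) > 0, so root is in [7.000000, 7.500000]

Step 2: midpoint = (7.000000 + 7.500000)/2 = 7.250000
  f(7.250000) = -39.921875
  f(mid) < 0, so root is in [7.250000, 7.500000]

Step 3: midpoint = (7.250000 + 7.500000)/2 = 7.375000
  f(7.375000) = -19.869141
  f(mid) < 0, so root is in [7.375000, 7.500000]

Step 4: midpoint = (7.375000 + 7.500000)/2 = 7.437500
  f(7.437500) = -9.584229
  f(mid) < 0, so root is in [7.437500, 7.500000]

Step 5: midpoint = (7.437500 + 7.500000)/2 = 7.468750
  f(7.468750) = -4.376495
  f(mid) < 0, so root is in [7.468750, 7.500000]

midpoint = 7.468750


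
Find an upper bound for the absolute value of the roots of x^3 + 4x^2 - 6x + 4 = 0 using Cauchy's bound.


Cauchy's bound: all roots r satisfy |r| <= 1 + max(|a_i/a_n|) for i = 0,...,n-1
where a_n is the leading coefficient.

Coefficients: [1, 4, -6, 4]
Leading coefficient a_n = 1
Ratios |a_i/a_n|: 4, 6, 4
Maximum ratio: 6
Cauchy's bound: |r| <= 1 + 6 = 7

Upper bound = 7


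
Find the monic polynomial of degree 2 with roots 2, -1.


A monic polynomial with roots 2, -1 is:
p(x) = (x - 2)(x + 1)
After multiplying by (x - 2): x - 2
After multiplying by (x + 1): x^2 - x - 2

x^2 - x - 2


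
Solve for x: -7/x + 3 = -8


Subtract 3 from both sides: -7/x = -11
Multiply both sides by x: -7 = -11 * x
Divide by -11: x = 7/11

x = 7/11


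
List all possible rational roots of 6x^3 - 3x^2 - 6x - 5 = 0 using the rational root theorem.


Rational root theorem: possible roots are ±p/q where:
  p divides the constant term (-5): p ∈ {1, 5}
  q divides the leading coefficient (6): q ∈ {1, 2, 3, 6}

All possible rational roots: -5, -5/2, -5/3, -1, -5/6, -1/2, -1/3, -1/6, 1/6, 1/3, 1/2, 5/6, 1, 5/3, 5/2, 5

-5, -5/2, -5/3, -1, -5/6, -1/2, -1/3, -1/6, 1/6, 1/3, 1/2, 5/6, 1, 5/3, 5/2, 5


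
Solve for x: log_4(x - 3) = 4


Convert to exponential form: x - 3 = 4^4 = 256
x = 256 + 3 = 259
Check: log_4(259 - 3) = log_4(256) = log_4(256) = 4 ✓

x = 259


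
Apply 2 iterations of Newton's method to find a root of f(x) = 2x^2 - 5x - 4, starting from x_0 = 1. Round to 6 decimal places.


Newton's method: x_(n+1) = x_n - f(x_n)/f'(x_n)
f(x) = 2x^2 - 5x - 4
f'(x) = 4x - 5

Iteration 1:
  f(1.000000) = -7.000000
  f'(1.000000) = -1.000000
  x_1 = 1.000000 - (-7.000000)/(-1.000000) = -6.000000

Iteration 2:
  f(-6.000000) = 98.000000
  f'(-6.000000) = -29.000000
  x_2 = -6.000000 - (98.000000)/(-29.000000) = -2.620690

x_2 = -2.620690


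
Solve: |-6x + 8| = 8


An absolute value equation |expr| = 8 gives two cases:
Case 1: -6x + 8 = 8
  -6x = 0, so x = 0
Case 2: -6x + 8 = -8
  -6x = -16, so x = 8/3

x = 0, x = 8/3


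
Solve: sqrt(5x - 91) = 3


Square both sides: 5x - 91 = 3^2 = 9
5x = 9 + 91 = 100
x = 20
Check: sqrt(5*20 - 91) = sqrt(9) = 3 ✓

x = 20


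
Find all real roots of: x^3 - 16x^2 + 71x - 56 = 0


Let p(x) = x^3 - 16x^2 + 71x - 56. By the rational root theorem (leading coefficient 1), any rational root is an integer divisor of 56: try ±1, ±2, ... in turn.
Test x = 1: value = 0 ✓, so (x - 1) is a factor.
Synthetic division by (x - 1): bring down 1; 1(1) - 16 = -15; (-15)(1) + 71 = 56; 56(1) - 56 = 0 → quotient x^2 - 15x + 56, remainder 0.
Solve the quadratic x^2 - 15x + 56 = 0: discriminant = (-15)^2 - 4(1)(56) = 225 - 224 = 1.
sqrt(1) = 1, so x = (15 ± 1)/2: x = 8 or x = 7.

x = 1, x = 7, x = 8


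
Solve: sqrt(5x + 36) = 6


Square both sides: 5x + 36 = 6^2 = 36
5x = 36 - 36 = 0
x = 0
Check: sqrt(5*0 + 36) = sqrt(36) = 6 ✓

x = 0


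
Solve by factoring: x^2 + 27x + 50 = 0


We need two numbers that multiply to 50 and add to 27.
Those numbers are 2 and 25 (since 2 * 25 = 50 and 2 + 25 = 27).
So x^2 + 27x + 50 = (x + 2)(x + 25) = 0
Setting each factor to zero: x = -2 or x = -25

x = -25, x = -2


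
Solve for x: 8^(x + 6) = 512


Express both sides with the same base.
512 = 8^3
Since the bases match, equate exponents: x + 6 = 3
So x = 3 - (6) = -3

x = -3


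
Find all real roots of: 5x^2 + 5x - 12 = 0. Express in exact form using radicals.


Using the quadratic formula: x = (-b ± sqrt(b^2 - 4ac)) / (2a)
Here a = 5, b = 5, c = -12
Discriminant = b^2 - 4ac = 5^2 - 4(5)(-12) = 25 + 240 = 265
Since discriminant = 265 > 0, there are two real roots.
x = (-5 ± sqrt(265)) / 10
Numerically: x ≈ 1.1279 or x ≈ -2.1279

x = (-5 + sqrt(265)) / 10 or x = (-5 - sqrt(265)) / 10


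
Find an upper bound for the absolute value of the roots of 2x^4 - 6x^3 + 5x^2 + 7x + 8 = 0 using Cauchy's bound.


Cauchy's bound: all roots r satisfy |r| <= 1 + max(|a_i/a_n|) for i = 0,...,n-1
where a_n is the leading coefficient.

Coefficients: [2, -6, 5, 7, 8]
Leading coefficient a_n = 2
Ratios |a_i/a_n|: 3, 5/2, 7/2, 4
Maximum ratio: 4
Cauchy's bound: |r| <= 1 + 4 = 5

Upper bound = 5


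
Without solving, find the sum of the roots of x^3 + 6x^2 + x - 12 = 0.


By Vieta's formulas for x^3 + bx^2 + cx + d = 0:
  r1 + r2 + r3 = -b/a = -6
  r1*r2 + r1*r3 + r2*r3 = c/a = 1
  r1*r2*r3 = -d/a = 12


Sum = -6


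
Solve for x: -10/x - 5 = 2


Subtract -5 from both sides: -10/x = 7
Multiply both sides by x: -10 = 7 * x
Divide by 7: x = -10/7

x = -10/7


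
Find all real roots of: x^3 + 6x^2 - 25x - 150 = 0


Let p(x) = x^3 + 6x^2 - 25x - 150. By the rational root theorem (leading coefficient 1), any rational root is an integer divisor of 150: try ±1, ±2, ... in turn.
Test x = 1: value = -168 ≠ 0.
Test x = -1: value = -120 ≠ 0.
Test x = 2: value = -168 ≠ 0.
Test x = -2: value = -84 ≠ 0.
Test x = 3: value = -144 ≠ 0.
Test x = -3: value = -48 ≠ 0.
Test x = 5: value = 0 ✓, so (x - 5) is a factor.
Synthetic division by (x - 5): bring down 1; 1(5) + 6 = 11; 11(5) - 25 = 30; 30(5) - 150 = 0 → quotient x^2 + 11x + 30, remainder 0.
Solve the quadratic x^2 + 11x + 30 = 0: discriminant = 11^2 - 4(1)(30) = 121 - 120 = 1.
sqrt(1) = 1, so x = (-11 ± 1)/2: x = -5 or x = -6.

x = -6, x = -5, x = 5


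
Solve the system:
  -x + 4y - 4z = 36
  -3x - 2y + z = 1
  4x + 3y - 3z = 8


Using Cramer's rule. Expand each determinant along the first row.
D  = (-1)*[(-2)*(-3) - 1*3] - 4*[(-3)*(-3) - 1*4] + (-4)*[(-3)*3 - (-2)*4]
  = (-1)*(3) - 4*(5) + (-4)*(-1) = -19
Dx = 36*[(-2)*(-3) - 1*3] - 4*[1*(-3) - 1*8] + (-4)*[1*3 - (-2)*8]
  = 36*(3) - 4*(-11) + (-4)*(19) = 76
Dy = (-1)*[1*(-3) - 1*8] - 36*[(-3)*(-3) - 1*4] + (-4)*[(-3)*8 - 1*4]
  = (-1)*(-11) - 36*(5) + (-4)*(-28) = -57
Dz = (-1)*[(-2)*8 - 1*3] - 4*[(-3)*8 - 1*4] + 36*[(-3)*3 - (-2)*4]
  = (-1)*(-19) - 4*(-28) + 36*(-1) = 95
x = Dx/D = 76/-19 = -4, y = Dy/D = -57/-19 = 3, z = Dz/D = 95/-19 = -5
Check eq1: (-1)(-4) + (4)(3) + (-4)(-5) = 36 = 36 ✓
Check eq2: (-3)(-4) + (-2)(3) + (1)(-5) = 1 = 1 ✓
Check eq3: (4)(-4) + (3)(3) + (-3)(-5) = 8 = 8 ✓

x = -4, y = 3, z = -5


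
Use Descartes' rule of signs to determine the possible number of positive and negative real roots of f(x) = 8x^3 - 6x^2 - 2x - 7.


Descartes' rule of signs:

For positive roots, count sign changes in f(x) = 8x^3 - 6x^2 - 2x - 7:
Signs of coefficients: +, -, -, -
Number of sign changes: 1
Possible positive real roots: 1

For negative roots, examine f(-x) = -8x^3 - 6x^2 + 2x - 7:
Signs of coefficients: -, -, +, -
Number of sign changes: 2
Possible negative real roots: 2, 0

Positive roots: 1; Negative roots: 2 or 0


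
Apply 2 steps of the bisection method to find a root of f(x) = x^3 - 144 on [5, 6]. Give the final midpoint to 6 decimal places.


f(x) = x^3 - 144
f(5) = -19 < 0
f(6) = 72 > 0

Step 1: midpoint = (5.000000 + 6.000000)/2 = 5.500000
  f(5.500000) = 22.375000
  f(mid) > 0, so root is in [5.000000, 5.500000]

Step 2: midpoint = (5.000000 + 5.500000)/2 = 5.250000
  f(5.250000) = 0.703125
  f(mid) > 0, so root is in [5.000000, 5.250000]

midpoint = 5.250000


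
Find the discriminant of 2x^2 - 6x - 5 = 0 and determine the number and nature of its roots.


For ax^2 + bx + c = 0, discriminant D = b^2 - 4ac
Here a = 2, b = -6, c = -5
D = (-6)^2 - 4(2)(-5) = 36 + 40 = 76

D = 76 > 0 but not a perfect square
The equation has 2 distinct real irrational roots.

Discriminant = 76, 2 distinct real irrational roots


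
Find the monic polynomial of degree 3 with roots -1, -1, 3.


A monic polynomial with roots -1, -1, 3 is:
p(x) = (x + 1)(x + 1)(x - 3)
After multiplying by (x + 1): x + 1
After multiplying by (x + 1): x^2 + 2x + 1
After multiplying by (x - 3): x^3 - x^2 - 5x - 3

x^3 - x^2 - 5x - 3


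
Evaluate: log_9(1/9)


We need the exponent such that 9^? = 1/9
9^(-1) = 1/9^1 = 1/9
Therefore log_9(1/9) = -1

-1


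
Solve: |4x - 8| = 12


An absolute value equation |expr| = 12 gives two cases:
Case 1: 4x - 8 = 12
  4x = 20, so x = 5
Case 2: 4x - 8 = -12
  4x = -4, so x = -1

x = -1, x = 5


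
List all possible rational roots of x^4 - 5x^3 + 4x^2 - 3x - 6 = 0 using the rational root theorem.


Rational root theorem: possible roots are ±p/q where:
  p divides the constant term (-6): p ∈ {1, 2, 3, 6}
  q divides the leading coefficient (1): q ∈ {1}

All possible rational roots: -6, -3, -2, -1, 1, 2, 3, 6

-6, -3, -2, -1, 1, 2, 3, 6


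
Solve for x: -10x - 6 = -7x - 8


Starting with: -10x - 6 = -7x - 8
Move all x terms to left: (-10 + 7)x = -8 + 6
Simplify: -3x = -2
Divide both sides by -3: x = 2/3

x = 2/3


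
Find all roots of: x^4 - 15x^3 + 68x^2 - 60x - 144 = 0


Let p(x) = x^4 - 15x^3 + 68x^2 - 60x - 144. By the rational root theorem (leading coefficient 1), any rational root is an integer divisor of 144: try ±1, ±2, ... in turn.
Test x = 1: value = -150 ≠ 0.
Test x = -1: value = 0 ✓, so (x + 1) is a factor.
Synthetic division by (x + 1): bring down 1; 1(-1) - 15 = -16; (-16)(-1) + 68 = 84; 84(-1) - 60 = -144; (-144)(-1) - 144 = 0 → quotient x^3 - 16x^2 + 84x - 144, remainder 0.
Continue with the quotient x^3 - 16x^2 + 84x - 144 (candidates must divide 144; re-test x = -1 first in case it repeats).
Test x = -1: value = -245 ≠ 0.
Test x = 2: value = -32 ≠ 0.
Test x = -2: value = -384 ≠ 0.
Test x = 3: value = -9 ≠ 0.
Test x = -3: value = -567 ≠ 0.
Test x = 4: value = 0 ✓, so (x - 4) is a factor.
Synthetic division by (x - 4): bring down 1; 1(4) - 16 = -12; (-12)(4) + 84 = 36; 36(4) - 144 = 0 → quotient x^2 - 12x + 36, remainder 0.
Solve the quadratic x^2 - 12x + 36 = 0: discriminant = (-12)^2 - 4(1)(36) = 144 - 144 = 0.
Discriminant = 0, so a double root: x = 12/2 = 6.
Collecting all roots found:

x = -1, x = 4, x = 6 (multiplicity 2)


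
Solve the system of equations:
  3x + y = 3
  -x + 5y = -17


Using Cramer's rule:
Determinant D = (3)(5) - (-1)(1) = 15 + 1 = 16
Dx = (3)(5) - (-17)(1) = 15 + 17 = 32
Dy = (3)(-17) - (-1)(3) = -51 + 3 = -48
x = Dx/D = 32/16 = 2
y = Dy/D = -48/16 = -3

x = 2, y = -3


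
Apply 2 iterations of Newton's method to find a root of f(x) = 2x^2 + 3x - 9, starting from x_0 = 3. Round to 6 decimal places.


Newton's method: x_(n+1) = x_n - f(x_n)/f'(x_n)
f(x) = 2x^2 + 3x - 9
f'(x) = 4x + 3

Iteration 1:
  f(3.000000) = 18.000000
  f'(3.000000) = 15.000000
  x_1 = 3.000000 - (18.000000)/(15.000000) = 1.800000

Iteration 2:
  f(1.800000) = 2.880000
  f'(1.800000) = 10.200000
  x_2 = 1.800000 - (2.880000)/(10.200000) = 1.517647

x_2 = 1.517647


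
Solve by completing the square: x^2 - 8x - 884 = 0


Start: x^2 - 8x - 884 = 0
Move constant: x^2 - 8x = 884
Half of -8 is -4, squared is 16
Add 16 to both sides: x^2 - 8x + 16 = 900
(x - 4)^2 = 900
x - 4 = ±30
x = 4 + 30 = 34 or x = 4 - 30 = -26

x = -26, x = 34


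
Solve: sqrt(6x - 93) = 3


Square both sides: 6x - 93 = 3^2 = 9
6x = 9 + 93 = 102
x = 17
Check: sqrt(6*17 - 93) = sqrt(9) = 3 ✓

x = 17


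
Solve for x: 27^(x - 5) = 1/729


Express both sides with the same base.
1/729 = 27^(-2)
Since the bases match, equate exponents: x - 5 = -2
So x = -2 - (-5) = 3

x = 3


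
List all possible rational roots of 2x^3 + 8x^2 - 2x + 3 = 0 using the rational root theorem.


Rational root theorem: possible roots are ±p/q where:
  p divides the constant term (3): p ∈ {1, 3}
  q divides the leading coefficient (2): q ∈ {1, 2}

All possible rational roots: -3, -3/2, -1, -1/2, 1/2, 1, 3/2, 3

-3, -3/2, -1, -1/2, 1/2, 1, 3/2, 3


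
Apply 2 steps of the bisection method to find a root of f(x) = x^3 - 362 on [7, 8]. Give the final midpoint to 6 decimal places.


f(x) = x^3 - 362
f(7) = -19 < 0
f(8) = 150 > 0

Step 1: midpoint = (7.000000 + 8.000000)/2 = 7.500000
  f(7.500000) = 59.875000
  f(mid) > 0, so root is in [7.000000, 7.500000]

Step 2: midpoint = (7.000000 + 7.500000)/2 = 7.250000
  f(7.250000) = 19.078125
  f(mid) > 0, so root is in [7.000000, 7.250000]

midpoint = 7.250000


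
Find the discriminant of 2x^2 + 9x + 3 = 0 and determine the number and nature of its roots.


For ax^2 + bx + c = 0, discriminant D = b^2 - 4ac
Here a = 2, b = 9, c = 3
D = (9)^2 - 4(2)(3) = 81 - 24 = 57

D = 57 > 0 but not a perfect square
The equation has 2 distinct real irrational roots.

Discriminant = 57, 2 distinct real irrational roots


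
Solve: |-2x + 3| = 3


An absolute value equation |expr| = 3 gives two cases:
Case 1: -2x + 3 = 3
  -2x = 0, so x = 0
Case 2: -2x + 3 = -3
  -2x = -6, so x = 3

x = 0, x = 3


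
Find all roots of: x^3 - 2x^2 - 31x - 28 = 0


Let p(x) = x^3 - 2x^2 - 31x - 28. By the rational root theorem (leading coefficient 1), any rational root is an integer divisor of 28: try ±1, ±2, ... in turn.
Test x = 1: value = -60 ≠ 0.
Test x = -1: value = 0 ✓, so (x + 1) is a factor.
Synthetic division by (x + 1): bring down 1; 1(-1) - 2 = -3; (-3)(-1) - 31 = -28; (-28)(-1) - 28 = 0 → quotient x^2 - 3x - 28, remainder 0.
Solve the quadratic x^2 - 3x - 28 = 0: discriminant = (-3)^2 - 4(1)(-28) = 9 + 112 = 121.
sqrt(121) = 11, so x = (3 ± 11)/2: x = 7 or x = -4.
Collecting all roots found:

x = -4, x = -1, x = 7


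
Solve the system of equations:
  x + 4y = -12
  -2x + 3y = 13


Using Cramer's rule:
Determinant D = (1)(3) - (-2)(4) = 3 + 8 = 11
Dx = (-12)(3) - (13)(4) = -36 - 52 = -88
Dy = (1)(13) - (-2)(-12) = 13 - 24 = -11
x = Dx/D = -88/11 = -8
y = Dy/D = -11/11 = -1

x = -8, y = -1


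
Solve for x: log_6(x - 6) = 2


Convert to exponential form: x - 6 = 6^2 = 36
x = 36 + 6 = 42
Check: log_6(42 - 6) = log_6(36) = log_6(36) = 2 ✓

x = 42


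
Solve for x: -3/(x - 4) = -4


Multiply both sides by (x - 4): -3 = -4(x - 4)
Distribute: -3 = -4x + 16
-4x = -3 - 16 = -19
x = 19/4

x = 19/4


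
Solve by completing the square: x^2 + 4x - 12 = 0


Start: x^2 + 4x - 12 = 0
Move constant: x^2 + 4x = 12
Half of 4 is 2, squared is 4
Add 4 to both sides: x^2 + 4x + 4 = 16
(x + 2)^2 = 16
x + 2 = ±4
x = -2 + 4 = 2 or x = -2 - 4 = -6

x = -6, x = 2


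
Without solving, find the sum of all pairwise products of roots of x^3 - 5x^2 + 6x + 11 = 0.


By Vieta's formulas for x^3 + bx^2 + cx + d = 0:
  r1 + r2 + r3 = -b/a = 5
  r1*r2 + r1*r3 + r2*r3 = c/a = 6
  r1*r2*r3 = -d/a = -11


Sum of pairwise products = 6


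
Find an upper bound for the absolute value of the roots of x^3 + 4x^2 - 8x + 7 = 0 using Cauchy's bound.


Cauchy's bound: all roots r satisfy |r| <= 1 + max(|a_i/a_n|) for i = 0,...,n-1
where a_n is the leading coefficient.

Coefficients: [1, 4, -8, 7]
Leading coefficient a_n = 1
Ratios |a_i/a_n|: 4, 8, 7
Maximum ratio: 8
Cauchy's bound: |r| <= 1 + 8 = 9

Upper bound = 9


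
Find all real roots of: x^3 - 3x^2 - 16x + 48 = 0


Let p(x) = x^3 - 3x^2 - 16x + 48. By the rational root theorem (leading coefficient 1), any rational root is an integer divisor of 48: try ±1, ±2, ... in turn.
Test x = 1: value = 30 ≠ 0.
Test x = -1: value = 60 ≠ 0.
Test x = 2: value = 12 ≠ 0.
Test x = -2: value = 60 ≠ 0.
Test x = 3: value = 0 ✓, so (x - 3) is a factor.
Synthetic division by (x - 3): bring down 1; 1(3) - 3 = 0; 0(3) - 16 = -16; (-16)(3) + 48 = 0 → quotient x^2 - 16, remainder 0.
Solve the quadratic x^2 - 16 = 0: discriminant = 0^2 - 4(1)(-16) = 0 + 64 = 64.
sqrt(64) = 8, so x = (0 ± 8)/2: x = 4 or x = -4.

x = -4, x = 3, x = 4


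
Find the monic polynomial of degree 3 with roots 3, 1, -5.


A monic polynomial with roots 3, 1, -5 is:
p(x) = (x - 3)(x - 1)(x + 5)
After multiplying by (x - 3): x - 3
After multiplying by (x - 1): x^2 - 4x + 3
After multiplying by (x + 5): x^3 + x^2 - 17x + 15

x^3 + x^2 - 17x + 15


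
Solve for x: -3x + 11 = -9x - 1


Starting with: -3x + 11 = -9x - 1
Move all x terms to left: (-3 + 9)x = -1 - 11
Simplify: 6x = -12
Divide both sides by 6: x = -2

x = -2


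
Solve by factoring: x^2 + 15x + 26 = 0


We need two numbers that multiply to 26 and add to 15.
Those numbers are 13 and 2 (since 13 * 2 = 26 and 13 + 2 = 15).
So x^2 + 15x + 26 = (x + 13)(x + 2) = 0
Setting each factor to zero: x = -13 or x = -2

x = -13, x = -2


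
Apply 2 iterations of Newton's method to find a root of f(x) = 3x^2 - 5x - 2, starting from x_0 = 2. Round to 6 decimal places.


Newton's method: x_(n+1) = x_n - f(x_n)/f'(x_n)
f(x) = 3x^2 - 5x - 2
f'(x) = 6x - 5

Iteration 1:
  f(2.000000) = 0.000000
  f'(2.000000) = 7.000000
  x_1 = 2.000000 - (0.000000)/(7.000000) = 2.000000

Iteration 2:
  f(2.000000) = 0.000000
  f'(2.000000) = 7.000000
  x_2 = 2.000000 - (0.000000)/(7.000000) = 2.000000

x_2 = 2.000000


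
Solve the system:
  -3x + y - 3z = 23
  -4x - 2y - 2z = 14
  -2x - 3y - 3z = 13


Using Cramer's rule. Expand each determinant along the first row.
D  = (-3)*[(-2)*(-3) - (-2)*(-3)] - 1*[(-4)*(-3) - (-2)*(-2)] + (-3)*[(-4)*(-3) - (-2)*(-2)]
  = (-3)*(0) - 1*(8) + (-3)*(8) = -32
Dx = 23*[(-2)*(-3) - (-2)*(-3)] - 1*[14*(-3) - (-2)*13] + (-3)*[14*(-3) - (-2)*13]
  = 23*(0) - 1*(-16) + (-3)*(-16) = 64
Dy = (-3)*[14*(-3) - (-2)*13] - 23*[(-4)*(-3) - (-2)*(-2)] + (-3)*[(-4)*13 - 14*(-2)]
  = (-3)*(-16) - 23*(8) + (-3)*(-24) = -64
Dz = (-3)*[(-2)*13 - 14*(-3)] - 1*[(-4)*13 - 14*(-2)] + 23*[(-4)*(-3) - (-2)*(-2)]
  = (-3)*(16) - 1*(-24) + 23*(8) = 160
x = Dx/D = 64/-32 = -2, y = Dy/D = -64/-32 = 2, z = Dz/D = 160/-32 = -5
Check eq1: (-3)(-2) + (1)(2) + (-3)(-5) = 23 = 23 ✓
Check eq2: (-4)(-2) + (-2)(2) + (-2)(-5) = 14 = 14 ✓
Check eq3: (-2)(-2) + (-3)(2) + (-3)(-5) = 13 = 13 ✓

x = -2, y = 2, z = -5


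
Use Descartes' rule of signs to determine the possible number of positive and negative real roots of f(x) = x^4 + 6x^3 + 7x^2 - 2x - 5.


Descartes' rule of signs:

For positive roots, count sign changes in f(x) = x^4 + 6x^3 + 7x^2 - 2x - 5:
Signs of coefficients: +, +, +, -, -
Number of sign changes: 1
Possible positive real roots: 1

For negative roots, examine f(-x) = x^4 - 6x^3 + 7x^2 + 2x - 5:
Signs of coefficients: +, -, +, +, -
Number of sign changes: 3
Possible negative real roots: 3, 1

Positive roots: 1; Negative roots: 3 or 1


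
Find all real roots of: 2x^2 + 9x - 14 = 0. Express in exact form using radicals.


Using the quadratic formula: x = (-b ± sqrt(b^2 - 4ac)) / (2a)
Here a = 2, b = 9, c = -14
Discriminant = b^2 - 4ac = 9^2 - 4(2)(-14) = 81 + 112 = 193
Since discriminant = 193 > 0, there are two real roots.
x = (-9 ± sqrt(193)) / 4
Numerically: x ≈ 1.2231 or x ≈ -5.7231

x = (-9 + sqrt(193)) / 4 or x = (-9 - sqrt(193)) / 4


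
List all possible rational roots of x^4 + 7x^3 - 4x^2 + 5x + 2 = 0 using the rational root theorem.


Rational root theorem: possible roots are ±p/q where:
  p divides the constant term (2): p ∈ {1, 2}
  q divides the leading coefficient (1): q ∈ {1}

All possible rational roots: -2, -1, 1, 2

-2, -1, 1, 2


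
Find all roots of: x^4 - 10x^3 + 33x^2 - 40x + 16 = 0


Let p(x) = x^4 - 10x^3 + 33x^2 - 40x + 16. By the rational root theorem (leading coefficient 1), any rational root is an integer divisor of 16: try ±1, ±2, ... in turn.
Test x = 1: value = 0 ✓, so (x - 1) is a factor.
Synthetic division by (x - 1): bring down 1; 1(1) - 10 = -9; (-9)(1) + 33 = 24; 24(1) - 40 = -16; (-16)(1) + 16 = 0 → quotient x^3 - 9x^2 + 24x - 16, remainder 0.
Continue with the quotient x^3 - 9x^2 + 24x - 16 (candidates must divide 16; re-test x = 1 first in case it repeats).
Test x = 1: value = 0 ✓, so (x - 1) is a factor.
Synthetic division by (x - 1): bring down 1; 1(1) - 9 = -8; (-8)(1) + 24 = 16; 16(1) - 16 = 0 → quotient x^2 - 8x + 16, remainder 0.
Solve the quadratic x^2 - 8x + 16 = 0: discriminant = (-8)^2 - 4(1)(16) = 64 - 64 = 0.
Discriminant = 0, so a double root: x = 8/2 = 4.
Collecting all roots found:

x = 1 (multiplicity 2), x = 4 (multiplicity 2)


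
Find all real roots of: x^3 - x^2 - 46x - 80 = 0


Let p(x) = x^3 - x^2 - 46x - 80. By the rational root theorem (leading coefficient 1), any rational root is an integer divisor of 80: try ±1, ±2, ... in turn.
Test x = 1: value = -126 ≠ 0.
Test x = -1: value = -36 ≠ 0.
Test x = 2: value = -168 ≠ 0.
Test x = -2: value = 0 ✓, so (x + 2) is a factor.
Synthetic division by (x + 2): bring down 1; 1(-2) - 1 = -3; (-3)(-2) - 46 = -40; (-40)(-2) - 80 = 0 → quotient x^2 - 3x - 40, remainder 0.
Solve the quadratic x^2 - 3x - 40 = 0: discriminant = (-3)^2 - 4(1)(-40) = 9 + 160 = 169.
sqrt(169) = 13, so x = (3 ± 13)/2: x = 8 or x = -5.

x = -5, x = -2, x = 8


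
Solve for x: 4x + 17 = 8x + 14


Starting with: 4x + 17 = 8x + 14
Move all x terms to left: (4 - 8)x = 14 - 17
Simplify: -4x = -3
Divide both sides by -4: x = 3/4

x = 3/4


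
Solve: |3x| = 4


An absolute value equation |expr| = 4 gives two cases:
Case 1: 3x = 4
  3x = 4, so x = 4/3
Case 2: 3x = -4
  3x = -4, so x = -4/3

x = -4/3, x = 4/3


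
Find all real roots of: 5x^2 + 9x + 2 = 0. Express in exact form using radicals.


Using the quadratic formula: x = (-b ± sqrt(b^2 - 4ac)) / (2a)
Here a = 5, b = 9, c = 2
Discriminant = b^2 - 4ac = 9^2 - 4(5)(2) = 81 - 40 = 41
Since discriminant = 41 > 0, there are two real roots.
x = (-9 ± sqrt(41)) / 10
Numerically: x ≈ -0.2597 or x ≈ -1.5403

x = (-9 + sqrt(41)) / 10 or x = (-9 - sqrt(41)) / 10


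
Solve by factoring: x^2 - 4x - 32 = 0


We need two numbers that multiply to -32 and add to -4.
Those numbers are -8 and 4 (since (-8) * 4 = -32 and (-8) + 4 = -4).
So x^2 - 4x - 32 = (x - 8)(x + 4) = 0
Setting each factor to zero: x = 8 or x = -4

x = -4, x = 8


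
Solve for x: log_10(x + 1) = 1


Convert to exponential form: x + 1 = 10^1 = 10
x = 10 - 1 = 9
Check: log_10(9 + 1) = log_10(10) = log_10(10) = 1 ✓

x = 9


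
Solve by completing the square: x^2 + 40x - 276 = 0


Start: x^2 + 40x - 276 = 0
Move constant: x^2 + 40x = 276
Half of 40 is 20, squared is 400
Add 400 to both sides: x^2 + 40x + 400 = 676
(x + 20)^2 = 676
x + 20 = ±26
x = -20 + 26 = 6 or x = -20 - 26 = -46

x = -46, x = 6


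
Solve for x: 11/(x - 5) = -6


Multiply both sides by (x - 5): 11 = -6(x - 5)
Distribute: 11 = -6x + 30
-6x = 11 - 30 = -19
x = 19/6

x = 19/6


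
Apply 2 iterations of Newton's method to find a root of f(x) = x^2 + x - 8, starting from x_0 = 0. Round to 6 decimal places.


Newton's method: x_(n+1) = x_n - f(x_n)/f'(x_n)
f(x) = x^2 + x - 8
f'(x) = 2x + 1

Iteration 1:
  f(0.000000) = -8.000000
  f'(0.000000) = 1.000000
  x_1 = 0.000000 - (-8.000000)/(1.000000) = 8.000000

Iteration 2:
  f(8.000000) = 64.000000
  f'(8.000000) = 17.000000
  x_2 = 8.000000 - (64.000000)/(17.000000) = 4.235294

x_2 = 4.235294


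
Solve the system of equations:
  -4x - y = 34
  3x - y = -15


Using Cramer's rule:
Determinant D = (-4)(-1) - (3)(-1) = 4 + 3 = 7
Dx = (34)(-1) - (-15)(-1) = -34 - 15 = -49
Dy = (-4)(-15) - (3)(34) = 60 - 102 = -42
x = Dx/D = -49/7 = -7
y = Dy/D = -42/7 = -6

x = -7, y = -6


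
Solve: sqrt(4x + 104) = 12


Square both sides: 4x + 104 = 12^2 = 144
4x = 144 - 104 = 40
x = 10
Check: sqrt(4*10 + 104) = sqrt(144) = 12 ✓

x = 10


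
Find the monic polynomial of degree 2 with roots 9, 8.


A monic polynomial with roots 9, 8 is:
p(x) = (x - 9)(x - 8)
After multiplying by (x - 9): x - 9
After multiplying by (x - 8): x^2 - 17x + 72

x^2 - 17x + 72


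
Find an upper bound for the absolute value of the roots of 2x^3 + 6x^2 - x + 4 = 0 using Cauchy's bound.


Cauchy's bound: all roots r satisfy |r| <= 1 + max(|a_i/a_n|) for i = 0,...,n-1
where a_n is the leading coefficient.

Coefficients: [2, 6, -1, 4]
Leading coefficient a_n = 2
Ratios |a_i/a_n|: 3, 1/2, 2
Maximum ratio: 3
Cauchy's bound: |r| <= 1 + 3 = 4

Upper bound = 4
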